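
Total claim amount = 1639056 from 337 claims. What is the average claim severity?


severity = total / number
= 1639056 / 337
= 4863.6677


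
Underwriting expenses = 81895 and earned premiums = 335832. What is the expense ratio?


Expense ratio = expenses / premiums
= 81895 / 335832
= 0.2439


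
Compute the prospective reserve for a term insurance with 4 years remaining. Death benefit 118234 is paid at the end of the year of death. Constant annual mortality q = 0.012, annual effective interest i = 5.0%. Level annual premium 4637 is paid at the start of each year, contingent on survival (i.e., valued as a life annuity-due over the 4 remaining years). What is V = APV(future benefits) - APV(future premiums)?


v = 1/(1+i) = 0.952381
APV(future benefits) per unit = sum_{k=0}^{3} k_p_x * q * v^(k+1) = 0.041822
APV(future benefits) = 118234 * 0.041822 = 4944.8227
Life annuity-due factor ä_{x:4} = sum_{k=0}^{3} k_p_x * v^k = 3.659455
APV(future premiums) = 4637 * 3.659455 = 16968.8923
V = 4944.8227 - 16968.8923
= -12024.0696


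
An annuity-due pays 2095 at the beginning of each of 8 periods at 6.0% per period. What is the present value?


PV_due = PMT * (1-(1+i)^(-n))/i * (1+i)
PV_immediate = 13009.518
PV_due = 13009.518 * 1.06
= 13790.0891


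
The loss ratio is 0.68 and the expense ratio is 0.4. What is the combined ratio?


Combined ratio = loss ratio + expense ratio
= 0.68 + 0.4
= 1.08


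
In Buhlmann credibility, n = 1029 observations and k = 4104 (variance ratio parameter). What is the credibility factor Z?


Z = n / (n + k)
= 1029 / (1029 + 4104)
= 1029 / 5133
= 0.2005


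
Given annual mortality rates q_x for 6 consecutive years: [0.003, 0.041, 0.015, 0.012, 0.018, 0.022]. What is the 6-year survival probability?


p_k = 1 - q_k for each year
Survival = product of (1 - q_k)
= 0.997 * 0.959 * 0.985 * 0.988 * 0.982 * 0.978
= 0.8936


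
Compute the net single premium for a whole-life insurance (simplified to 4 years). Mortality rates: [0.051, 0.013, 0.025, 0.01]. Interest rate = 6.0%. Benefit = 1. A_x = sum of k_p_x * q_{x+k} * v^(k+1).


v = 0.943396
Year 0: k_p_x=1.0, q=0.051, term=0.048113
Year 1: k_p_x=0.949, q=0.013, term=0.01098
Year 2: k_p_x=0.936663, q=0.025, term=0.019661
Year 3: k_p_x=0.913246, q=0.01, term=0.007234
A_x = 0.086


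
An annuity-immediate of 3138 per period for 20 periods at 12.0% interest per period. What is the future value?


FV = PMT * ((1+i)^n - 1) / i
= 3138 * ((1.12)^20 - 1) / 0.12
= 3138 * (9.646293 - 1) / 0.12
= 226100.5644


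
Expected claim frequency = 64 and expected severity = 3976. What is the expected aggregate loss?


E[S] = E[N] * E[X]
= 64 * 3976
= 254464


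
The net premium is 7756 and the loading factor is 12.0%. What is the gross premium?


Gross = net * (1 + loading)
= 7756 * (1 + 0.12)
= 7756 * 1.12
= 8686.72


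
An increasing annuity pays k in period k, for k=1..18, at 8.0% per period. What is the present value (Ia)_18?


(Ia)_n = sum_{k=1}^{n} k * v^k, v = 1/(1+i)
v = 0.925926
Sum computed term by term:
(Ia)_18 = 70.2144


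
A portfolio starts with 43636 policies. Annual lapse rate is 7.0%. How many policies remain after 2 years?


remaining = initial * (1 - lapse)^years
= 43636 * (1 - 0.07)^2
= 43636 * 0.8649
= 37740.7764


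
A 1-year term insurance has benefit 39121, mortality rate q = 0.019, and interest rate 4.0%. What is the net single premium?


NSP = benefit * q * v
v = 1/(1+i) = 0.961538
NSP = 39121 * 0.019 * 0.961538
= 714.7106


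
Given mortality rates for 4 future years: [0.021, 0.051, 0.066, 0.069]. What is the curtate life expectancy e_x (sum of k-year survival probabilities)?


e_x = sum_{k=1}^{n} k_p_x
k_p_x values:
  1_p_x = 0.979
  2_p_x = 0.929071
  3_p_x = 0.867752
  4_p_x = 0.807877
e_x = 3.5837


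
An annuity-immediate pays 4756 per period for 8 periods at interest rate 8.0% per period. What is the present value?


PV = PMT * (1 - (1+i)^(-n)) / i
= 4756 * (1 - (1+0.08)^(-8)) / 0.08
= 4756 * (1 - 0.540269) / 0.08
= 4756 * 5.746639
= 27331.0148


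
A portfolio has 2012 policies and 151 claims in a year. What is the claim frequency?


frequency = claims / policies
= 151 / 2012
= 0.075


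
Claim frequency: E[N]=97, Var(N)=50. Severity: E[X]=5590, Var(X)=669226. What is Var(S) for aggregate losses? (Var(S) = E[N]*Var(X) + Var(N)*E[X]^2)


Var(S) = E[N]*Var(X) + Var(N)*E[X]^2
= 97*669226 + 50*5590^2
= 64914922 + 1562405000
= 1.6273e+09


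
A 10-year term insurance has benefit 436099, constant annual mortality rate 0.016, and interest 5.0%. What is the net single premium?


NSP = benefit * sum_{k=0}^{n-1} k_p_x * q * v^(k+1)
With constant q=0.016, v=0.952381
Sum = 0.115766
NSP = 436099 * 0.115766
= 50485.3626


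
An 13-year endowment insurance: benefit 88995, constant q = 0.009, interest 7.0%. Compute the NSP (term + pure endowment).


Term component = 6398.0007
Pure endowment = 13_p_x * v^13 * benefit = 0.889114 * 0.414964 * 88995 = 32834.7721
NSP = 39232.7727


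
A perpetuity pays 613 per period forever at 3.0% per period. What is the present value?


PV = PMT / i
= 613 / 0.03
= 20433.3333


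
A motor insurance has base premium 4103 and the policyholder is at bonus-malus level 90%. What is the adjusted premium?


adjusted = base * BM_level / 100
= 4103 * 90 / 100
= 4103 * 0.9
= 3692.7


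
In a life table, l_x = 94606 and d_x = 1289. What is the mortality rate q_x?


q_x = d_x / l_x
= 1289 / 94606
= 0.0136


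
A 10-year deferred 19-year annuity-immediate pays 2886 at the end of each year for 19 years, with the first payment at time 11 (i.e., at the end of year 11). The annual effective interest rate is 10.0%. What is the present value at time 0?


PV at time 10 of the 19-year annuity-immediate:
a_n = 2886 * (1-(1+0.1)^(-19))/0.1 = 24141.1594
Discount back 10 years to time 0:
PV = 24141.1594 * (1+0.1)^(-10)
= 24141.1594 * 0.385543
= 9307.462


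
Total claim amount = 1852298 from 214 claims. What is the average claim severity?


severity = total / number
= 1852298 / 214
= 8655.5981


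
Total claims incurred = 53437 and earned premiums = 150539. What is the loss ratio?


Loss ratio = claims / premiums
= 53437 / 150539
= 0.355


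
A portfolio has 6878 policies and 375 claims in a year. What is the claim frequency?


frequency = claims / policies
= 375 / 6878
= 0.0545


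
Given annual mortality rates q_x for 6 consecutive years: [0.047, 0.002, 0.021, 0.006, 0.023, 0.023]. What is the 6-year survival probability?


p_k = 1 - q_k for each year
Survival = product of (1 - q_k)
= 0.953 * 0.998 * 0.979 * 0.994 * 0.977 * 0.977
= 0.8834


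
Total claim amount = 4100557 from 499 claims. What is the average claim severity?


severity = total / number
= 4100557 / 499
= 8217.5491


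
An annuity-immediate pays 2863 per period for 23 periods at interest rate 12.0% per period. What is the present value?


PV = PMT * (1 - (1+i)^(-n)) / i
= 2863 * (1 - (1+0.12)^(-23)) / 0.12
= 2863 * (1 - 0.073788) / 0.12
= 2863 * 7.718434
= 22097.8757


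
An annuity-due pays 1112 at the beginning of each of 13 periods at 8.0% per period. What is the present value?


PV_due = PMT * (1-(1+i)^(-n))/i * (1+i)
PV_immediate = 8788.9988
PV_due = 8788.9988 * 1.08
= 9492.1188


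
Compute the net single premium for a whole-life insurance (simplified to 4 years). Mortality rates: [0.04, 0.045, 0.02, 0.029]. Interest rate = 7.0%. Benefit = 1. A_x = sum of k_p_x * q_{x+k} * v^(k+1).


v = 0.934579
Year 0: k_p_x=1.0, q=0.04, term=0.037383
Year 1: k_p_x=0.96, q=0.045, term=0.037733
Year 2: k_p_x=0.9168, q=0.02, term=0.014968
Year 3: k_p_x=0.898464, q=0.029, term=0.019878
A_x = 0.11


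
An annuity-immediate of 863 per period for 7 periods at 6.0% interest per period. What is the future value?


FV = PMT * ((1+i)^n - 1) / i
= 863 * ((1.06)^7 - 1) / 0.06
= 863 * (1.50363 - 1) / 0.06
= 7243.8819


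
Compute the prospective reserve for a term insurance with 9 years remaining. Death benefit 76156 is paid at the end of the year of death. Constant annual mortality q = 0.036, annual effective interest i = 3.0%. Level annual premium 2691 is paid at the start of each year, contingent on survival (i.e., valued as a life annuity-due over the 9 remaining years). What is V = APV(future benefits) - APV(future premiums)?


v = 1/(1+i) = 0.970874
APV(future benefits) per unit = sum_{k=0}^{8} k_p_x * q * v^(k+1) = 0.244904
APV(future benefits) = 76156 * 0.244904 = 18650.9445
Life annuity-due factor ä_{x:9} = sum_{k=0}^{8} k_p_x * v^k = 7.006989
APV(future premiums) = 2691 * 7.006989 = 18855.8071
V = 18650.9445 - 18855.8071
= -204.8626


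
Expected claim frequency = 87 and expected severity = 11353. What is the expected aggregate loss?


E[S] = E[N] * E[X]
= 87 * 11353
= 987711


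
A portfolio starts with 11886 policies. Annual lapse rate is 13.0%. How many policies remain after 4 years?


remaining = initial * (1 - lapse)^years
= 11886 * (1 - 0.13)^4
= 11886 * 0.572898
= 6809.461


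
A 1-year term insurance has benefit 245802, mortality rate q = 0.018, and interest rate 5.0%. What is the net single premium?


NSP = benefit * q * v
v = 1/(1+i) = 0.952381
NSP = 245802 * 0.018 * 0.952381
= 4213.7486


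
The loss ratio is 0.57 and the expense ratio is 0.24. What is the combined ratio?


Combined ratio = loss ratio + expense ratio
= 0.57 + 0.24
= 0.81


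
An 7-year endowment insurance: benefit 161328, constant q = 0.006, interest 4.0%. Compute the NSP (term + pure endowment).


Term component = 5711.6414
Pure endowment = 7_p_x * v^7 * benefit = 0.958748 * 0.759918 * 161328 = 117538.7494
NSP = 123250.3908


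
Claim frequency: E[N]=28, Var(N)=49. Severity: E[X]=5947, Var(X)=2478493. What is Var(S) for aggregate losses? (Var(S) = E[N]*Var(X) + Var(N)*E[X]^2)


Var(S) = E[N]*Var(X) + Var(N)*E[X]^2
= 28*2478493 + 49*5947^2
= 69397804 + 1732973641
= 1.8024e+09


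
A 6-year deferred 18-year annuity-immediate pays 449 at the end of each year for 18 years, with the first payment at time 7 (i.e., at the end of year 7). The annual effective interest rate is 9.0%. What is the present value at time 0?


PV at time 6 of the 18-year annuity-immediate:
a_n = 449 * (1-(1+0.09)^(-18))/0.09 = 3931.2757
Discount back 6 years to time 0:
PV = 3931.2757 * (1+0.09)^(-6)
= 3931.2757 * 0.596267
= 2344.0912


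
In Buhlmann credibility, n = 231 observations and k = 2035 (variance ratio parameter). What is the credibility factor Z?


Z = n / (n + k)
= 231 / (231 + 2035)
= 231 / 2266
= 0.1019


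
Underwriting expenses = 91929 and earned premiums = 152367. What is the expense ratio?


Expense ratio = expenses / premiums
= 91929 / 152367
= 0.6033


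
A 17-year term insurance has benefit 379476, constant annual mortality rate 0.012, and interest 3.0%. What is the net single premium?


NSP = benefit * sum_{k=0}^{n-1} k_p_x * q * v^(k+1)
With constant q=0.012, v=0.970874
Sum = 0.144926
NSP = 379476 * 0.144926
= 54995.856


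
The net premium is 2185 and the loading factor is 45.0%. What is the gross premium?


Gross = net * (1 + loading)
= 2185 * (1 + 0.45)
= 2185 * 1.45
= 3168.25


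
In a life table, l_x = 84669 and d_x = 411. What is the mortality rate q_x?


q_x = d_x / l_x
= 411 / 84669
= 0.0049


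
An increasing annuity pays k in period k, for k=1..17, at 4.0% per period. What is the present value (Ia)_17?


(Ia)_n = sum_{k=1}^{n} k * v^k, v = 1/(1+i)
v = 0.961538
Sum computed term by term:
(Ia)_17 = 98.1238


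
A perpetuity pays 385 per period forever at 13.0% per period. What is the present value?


PV = PMT / i
= 385 / 0.13
= 2961.5385


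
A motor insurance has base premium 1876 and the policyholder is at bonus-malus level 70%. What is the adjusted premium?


adjusted = base * BM_level / 100
= 1876 * 70 / 100
= 1876 * 0.7
= 1313.2


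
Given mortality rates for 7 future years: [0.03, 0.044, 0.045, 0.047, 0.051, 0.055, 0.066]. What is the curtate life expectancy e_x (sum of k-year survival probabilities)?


e_x = sum_{k=1}^{n} k_p_x
k_p_x values:
  1_p_x = 0.97
  2_p_x = 0.92732
  3_p_x = 0.885591
  4_p_x = 0.843968
  5_p_x = 0.800925
  6_p_x = 0.756875
  7_p_x = 0.706921
e_x = 5.8916


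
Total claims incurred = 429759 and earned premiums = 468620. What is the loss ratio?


Loss ratio = claims / premiums
= 429759 / 468620
= 0.9171


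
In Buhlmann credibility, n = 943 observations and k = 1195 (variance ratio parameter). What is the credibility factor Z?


Z = n / (n + k)
= 943 / (943 + 1195)
= 943 / 2138
= 0.4411


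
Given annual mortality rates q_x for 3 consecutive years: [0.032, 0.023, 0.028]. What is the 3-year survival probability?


p_k = 1 - q_k for each year
Survival = product of (1 - q_k)
= 0.968 * 0.977 * 0.972
= 0.9193


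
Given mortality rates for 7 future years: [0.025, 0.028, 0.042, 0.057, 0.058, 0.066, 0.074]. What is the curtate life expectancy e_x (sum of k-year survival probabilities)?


e_x = sum_{k=1}^{n} k_p_x
k_p_x values:
  1_p_x = 0.975
  2_p_x = 0.9477
  3_p_x = 0.907897
  4_p_x = 0.856146
  5_p_x = 0.80649
  6_p_x = 0.753262
  7_p_x = 0.69752
e_x = 5.944


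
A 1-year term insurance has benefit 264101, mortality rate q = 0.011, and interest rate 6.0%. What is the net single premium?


NSP = benefit * q * v
v = 1/(1+i) = 0.943396
NSP = 264101 * 0.011 * 0.943396
= 2740.6708


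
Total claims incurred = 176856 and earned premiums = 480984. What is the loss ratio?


Loss ratio = claims / premiums
= 176856 / 480984
= 0.3677


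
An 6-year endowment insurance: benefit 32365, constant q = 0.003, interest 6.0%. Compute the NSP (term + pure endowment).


Term component = 474.1225
Pure endowment = 6_p_x * v^6 * benefit = 0.982134 * 0.704961 * 32365 = 22408.4269
NSP = 22882.5494


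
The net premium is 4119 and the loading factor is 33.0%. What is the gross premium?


Gross = net * (1 + loading)
= 4119 * (1 + 0.33)
= 4119 * 1.33
= 5478.27


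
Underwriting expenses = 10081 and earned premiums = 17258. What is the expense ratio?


Expense ratio = expenses / premiums
= 10081 / 17258
= 0.5841


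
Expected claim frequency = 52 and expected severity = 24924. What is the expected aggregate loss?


E[S] = E[N] * E[X]
= 52 * 24924
= 1.2960e+06


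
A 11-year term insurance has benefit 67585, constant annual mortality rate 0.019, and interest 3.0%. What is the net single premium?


NSP = benefit * sum_{k=0}^{n-1} k_p_x * q * v^(k+1)
With constant q=0.019, v=0.970874
Sum = 0.160922
NSP = 67585 * 0.160922
= 10875.8887


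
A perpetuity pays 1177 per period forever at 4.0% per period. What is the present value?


PV = PMT / i
= 1177 / 0.04
= 29425.0


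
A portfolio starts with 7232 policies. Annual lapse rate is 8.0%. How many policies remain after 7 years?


remaining = initial * (1 - lapse)^years
= 7232 * (1 - 0.08)^7
= 7232 * 0.557847
= 4034.3466


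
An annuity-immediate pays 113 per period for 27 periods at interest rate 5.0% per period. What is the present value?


PV = PMT * (1 - (1+i)^(-n)) / i
= 113 * (1 - (1+0.05)^(-27)) / 0.05
= 113 * (1 - 0.267848) / 0.05
= 113 * 14.643034
= 1654.6628


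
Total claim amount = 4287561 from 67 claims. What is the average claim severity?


severity = total / number
= 4287561 / 67
= 63993.4478


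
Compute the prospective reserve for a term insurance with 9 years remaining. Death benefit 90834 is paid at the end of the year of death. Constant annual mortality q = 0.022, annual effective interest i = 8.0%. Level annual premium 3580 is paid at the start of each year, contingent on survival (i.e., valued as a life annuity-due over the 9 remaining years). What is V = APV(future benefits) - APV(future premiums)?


v = 1/(1+i) = 0.925926
APV(future benefits) per unit = sum_{k=0}^{8} k_p_x * q * v^(k+1) = 0.127366
APV(future benefits) = 90834 * 0.127366 = 11569.2003
Life annuity-due factor ä_{x:9} = sum_{k=0}^{8} k_p_x * v^k = 6.252533
APV(future premiums) = 3580 * 6.252533 = 22384.0673
V = 11569.2003 - 22384.0673
= -10814.867


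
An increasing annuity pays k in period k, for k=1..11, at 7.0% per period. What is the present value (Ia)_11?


(Ia)_n = sum_{k=1}^{n} k * v^k, v = 1/(1+i)
v = 0.934579
Sum computed term by term:
(Ia)_11 = 39.9652


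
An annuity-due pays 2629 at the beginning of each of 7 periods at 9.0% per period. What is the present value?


PV_due = PMT * (1-(1+i)^(-n))/i * (1+i)
PV_immediate = 13231.633
PV_due = 13231.633 * 1.09
= 14422.48


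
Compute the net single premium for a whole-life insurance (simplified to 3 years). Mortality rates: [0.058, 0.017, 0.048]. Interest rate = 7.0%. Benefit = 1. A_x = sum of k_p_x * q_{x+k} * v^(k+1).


v = 0.934579
Year 0: k_p_x=1.0, q=0.058, term=0.054206
Year 1: k_p_x=0.942, q=0.017, term=0.013987
Year 2: k_p_x=0.925986, q=0.048, term=0.036282
A_x = 0.1045


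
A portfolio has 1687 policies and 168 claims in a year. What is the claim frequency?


frequency = claims / policies
= 168 / 1687
= 0.0996


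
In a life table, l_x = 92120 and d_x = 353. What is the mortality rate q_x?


q_x = d_x / l_x
= 353 / 92120
= 0.0038


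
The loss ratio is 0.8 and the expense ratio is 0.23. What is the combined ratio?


Combined ratio = loss ratio + expense ratio
= 0.8 + 0.23
= 1.03


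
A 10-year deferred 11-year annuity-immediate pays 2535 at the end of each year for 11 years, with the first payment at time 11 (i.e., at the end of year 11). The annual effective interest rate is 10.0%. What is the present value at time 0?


PV at time 10 of the 11-year annuity-immediate:
a_n = 2535 * (1-(1+0.1)^(-11))/0.1 = 16464.9796
Discount back 10 years to time 0:
PV = 16464.9796 * (1+0.1)^(-10)
= 16464.9796 * 0.385543
= 6347.9624


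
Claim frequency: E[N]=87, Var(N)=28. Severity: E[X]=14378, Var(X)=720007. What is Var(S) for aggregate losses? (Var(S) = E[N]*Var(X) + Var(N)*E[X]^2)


Var(S) = E[N]*Var(X) + Var(N)*E[X]^2
= 87*720007 + 28*14378^2
= 62640609 + 5788352752
= 5.8510e+09


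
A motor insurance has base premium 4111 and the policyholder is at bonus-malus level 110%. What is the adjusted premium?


adjusted = base * BM_level / 100
= 4111 * 110 / 100
= 4111 * 1.1
= 4522.1


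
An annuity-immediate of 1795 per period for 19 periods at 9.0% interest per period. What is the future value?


FV = PMT * ((1+i)^n - 1) / i
= 1795 * ((1.09)^19 - 1) / 0.09
= 1795 * (5.141661 - 1) / 0.09
= 82603.1328


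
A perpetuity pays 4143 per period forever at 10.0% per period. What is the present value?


PV = PMT / i
= 4143 / 0.1
= 41430.0


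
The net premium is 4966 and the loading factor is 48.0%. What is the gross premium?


Gross = net * (1 + loading)
= 4966 * (1 + 0.48)
= 4966 * 1.48
= 7349.68


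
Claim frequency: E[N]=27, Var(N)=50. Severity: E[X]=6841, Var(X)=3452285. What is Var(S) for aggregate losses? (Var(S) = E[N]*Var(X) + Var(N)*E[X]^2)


Var(S) = E[N]*Var(X) + Var(N)*E[X]^2
= 27*3452285 + 50*6841^2
= 93211695 + 2339964050
= 2.4332e+09


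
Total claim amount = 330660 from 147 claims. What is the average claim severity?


severity = total / number
= 330660 / 147
= 2249.3878


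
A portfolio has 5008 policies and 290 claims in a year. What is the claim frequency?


frequency = claims / policies
= 290 / 5008
= 0.0579


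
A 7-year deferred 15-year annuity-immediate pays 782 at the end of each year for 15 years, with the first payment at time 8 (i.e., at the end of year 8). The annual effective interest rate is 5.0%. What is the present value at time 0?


PV at time 7 of the 15-year annuity-immediate:
a_n = 782 * (1-(1+0.05)^(-15))/0.05 = 8116.8926
Discount back 7 years to time 0:
PV = 8116.8926 * (1+0.05)^(-7)
= 8116.8926 * 0.710681
= 5768.524


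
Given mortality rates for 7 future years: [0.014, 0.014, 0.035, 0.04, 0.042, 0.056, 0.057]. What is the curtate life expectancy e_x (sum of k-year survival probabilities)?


e_x = sum_{k=1}^{n} k_p_x
k_p_x values:
  1_p_x = 0.986
  2_p_x = 0.972196
  3_p_x = 0.938169
  4_p_x = 0.900642
  5_p_x = 0.862815
  6_p_x = 0.814498
  7_p_x = 0.768071
e_x = 6.2424


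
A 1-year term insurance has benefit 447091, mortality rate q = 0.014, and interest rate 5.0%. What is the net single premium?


NSP = benefit * q * v
v = 1/(1+i) = 0.952381
NSP = 447091 * 0.014 * 0.952381
= 5961.2133


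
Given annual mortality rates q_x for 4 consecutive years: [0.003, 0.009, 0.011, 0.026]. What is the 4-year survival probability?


p_k = 1 - q_k for each year
Survival = product of (1 - q_k)
= 0.997 * 0.991 * 0.989 * 0.974
= 0.9518


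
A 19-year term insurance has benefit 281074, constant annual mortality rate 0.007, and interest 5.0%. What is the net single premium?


NSP = benefit * sum_{k=0}^{n-1} k_p_x * q * v^(k+1)
With constant q=0.007, v=0.952381
Sum = 0.08028
NSP = 281074 * 0.08028
= 22564.6951


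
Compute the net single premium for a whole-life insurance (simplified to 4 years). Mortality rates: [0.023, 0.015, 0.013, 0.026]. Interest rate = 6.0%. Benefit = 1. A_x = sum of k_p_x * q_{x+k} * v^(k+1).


v = 0.943396
Year 0: k_p_x=1.0, q=0.023, term=0.021698
Year 1: k_p_x=0.977, q=0.015, term=0.013043
Year 2: k_p_x=0.962345, q=0.013, term=0.010504
Year 3: k_p_x=0.949835, q=0.026, term=0.019561
A_x = 0.0648


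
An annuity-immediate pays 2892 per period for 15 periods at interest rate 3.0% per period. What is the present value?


PV = PMT * (1 - (1+i)^(-n)) / i
= 2892 * (1 - (1+0.03)^(-15)) / 0.03
= 2892 * (1 - 0.641862) / 0.03
= 2892 * 11.937935
= 34524.5083


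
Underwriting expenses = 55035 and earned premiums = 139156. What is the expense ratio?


Expense ratio = expenses / premiums
= 55035 / 139156
= 0.3955


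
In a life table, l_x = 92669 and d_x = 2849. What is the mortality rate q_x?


q_x = d_x / l_x
= 2849 / 92669
= 0.0307


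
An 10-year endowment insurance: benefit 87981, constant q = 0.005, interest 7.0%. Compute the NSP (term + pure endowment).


Term component = 3029.5016
Pure endowment = 10_p_x * v^10 * benefit = 0.95111 * 0.508349 * 87981 = 42538.4758
NSP = 45567.9774


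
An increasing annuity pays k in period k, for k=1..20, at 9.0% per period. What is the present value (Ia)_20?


(Ia)_n = sum_{k=1}^{n} k * v^k, v = 1/(1+i)
v = 0.917431
Sum computed term by term:
(Ia)_20 = 70.9055


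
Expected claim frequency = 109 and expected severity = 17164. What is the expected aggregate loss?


E[S] = E[N] * E[X]
= 109 * 17164
= 1.8709e+06


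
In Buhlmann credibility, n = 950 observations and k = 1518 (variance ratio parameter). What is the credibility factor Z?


Z = n / (n + k)
= 950 / (950 + 1518)
= 950 / 2468
= 0.3849


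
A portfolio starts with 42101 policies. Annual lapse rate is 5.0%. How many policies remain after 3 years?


remaining = initial * (1 - lapse)^years
= 42101 * (1 - 0.05)^3
= 42101 * 0.857375
= 36096.3449


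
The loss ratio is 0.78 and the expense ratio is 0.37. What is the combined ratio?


Combined ratio = loss ratio + expense ratio
= 0.78 + 0.37
= 1.15


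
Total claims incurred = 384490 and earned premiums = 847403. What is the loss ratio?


Loss ratio = claims / premiums
= 384490 / 847403
= 0.4537


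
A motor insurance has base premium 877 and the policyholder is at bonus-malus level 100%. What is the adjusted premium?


adjusted = base * BM_level / 100
= 877 * 100 / 100
= 877 * 1.0
= 877.0


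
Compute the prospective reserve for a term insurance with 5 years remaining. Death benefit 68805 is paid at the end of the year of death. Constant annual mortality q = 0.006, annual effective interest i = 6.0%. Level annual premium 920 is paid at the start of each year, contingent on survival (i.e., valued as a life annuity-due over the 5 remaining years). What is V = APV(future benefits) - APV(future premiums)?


v = 1/(1+i) = 0.943396
APV(future benefits) per unit = sum_{k=0}^{4} k_p_x * q * v^(k+1) = 0.02499
APV(future benefits) = 68805 * 0.02499 = 1719.4505
Life annuity-due factor ä_{x:5} = sum_{k=0}^{4} k_p_x * v^k = 4.414935
APV(future premiums) = 920 * 4.414935 = 4061.74
V = 1719.4505 - 4061.74
= -2342.2895


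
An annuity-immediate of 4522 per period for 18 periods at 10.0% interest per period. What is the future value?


FV = PMT * ((1+i)^n - 1) / i
= 4522 * ((1.1)^18 - 1) / 0.1
= 4522 * (5.559917 - 1) / 0.1
= 206199.4609


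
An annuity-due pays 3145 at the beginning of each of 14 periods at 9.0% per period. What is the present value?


PV_due = PMT * (1-(1+i)^(-n))/i * (1+i)
PV_immediate = 24487.443
PV_due = 24487.443 * 1.09
= 26691.3128


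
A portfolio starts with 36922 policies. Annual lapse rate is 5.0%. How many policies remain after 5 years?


remaining = initial * (1 - lapse)^years
= 36922 * (1 - 0.05)^5
= 36922 * 0.773781
= 28569.5398


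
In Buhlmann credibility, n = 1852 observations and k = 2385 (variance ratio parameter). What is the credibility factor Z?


Z = n / (n + k)
= 1852 / (1852 + 2385)
= 1852 / 4237
= 0.4371


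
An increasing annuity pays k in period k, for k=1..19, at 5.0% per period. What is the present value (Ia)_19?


(Ia)_n = sum_{k=1}^{n} k * v^k, v = 1/(1+i)
v = 0.952381
Sum computed term by term:
(Ia)_19 = 103.4128


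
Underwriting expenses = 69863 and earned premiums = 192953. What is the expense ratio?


Expense ratio = expenses / premiums
= 69863 / 192953
= 0.3621


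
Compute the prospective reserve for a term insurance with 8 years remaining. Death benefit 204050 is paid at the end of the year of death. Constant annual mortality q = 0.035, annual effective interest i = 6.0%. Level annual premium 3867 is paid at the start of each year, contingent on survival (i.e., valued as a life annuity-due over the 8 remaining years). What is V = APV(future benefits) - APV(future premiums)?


v = 1/(1+i) = 0.943396
APV(future benefits) per unit = sum_{k=0}^{7} k_p_x * q * v^(k+1) = 0.194595
APV(future benefits) = 204050 * 0.194595 = 39707.0154
Life annuity-due factor ä_{x:8} = sum_{k=0}^{7} k_p_x * v^k = 5.893435
APV(future premiums) = 3867 * 5.893435 = 22789.9115
V = 39707.0154 - 22789.9115
= 16917.1039


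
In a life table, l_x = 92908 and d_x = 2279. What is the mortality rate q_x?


q_x = d_x / l_x
= 2279 / 92908
= 0.0245


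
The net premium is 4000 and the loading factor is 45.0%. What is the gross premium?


Gross = net * (1 + loading)
= 4000 * (1 + 0.45)
= 4000 * 1.45
= 5800.0


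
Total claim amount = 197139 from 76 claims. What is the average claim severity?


severity = total / number
= 197139 / 76
= 2593.9342


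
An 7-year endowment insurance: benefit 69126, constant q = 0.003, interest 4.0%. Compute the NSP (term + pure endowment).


Term component = 1234.1284
Pure endowment = 7_p_x * v^7 * benefit = 0.979188 * 0.759918 * 69126 = 51436.8258
NSP = 52670.9542


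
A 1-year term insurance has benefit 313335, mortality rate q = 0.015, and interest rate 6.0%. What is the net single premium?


NSP = benefit * q * v
v = 1/(1+i) = 0.943396
NSP = 313335 * 0.015 * 0.943396
= 4433.9858


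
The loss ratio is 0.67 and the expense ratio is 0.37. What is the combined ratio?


Combined ratio = loss ratio + expense ratio
= 0.67 + 0.37
= 1.04


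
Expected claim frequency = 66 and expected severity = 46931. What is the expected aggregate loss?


E[S] = E[N] * E[X]
= 66 * 46931
= 3.0974e+06


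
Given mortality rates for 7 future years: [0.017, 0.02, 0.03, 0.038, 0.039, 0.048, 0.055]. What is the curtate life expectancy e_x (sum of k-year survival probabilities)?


e_x = sum_{k=1}^{n} k_p_x
k_p_x values:
  1_p_x = 0.983
  2_p_x = 0.96334
  3_p_x = 0.93444
  4_p_x = 0.898931
  5_p_x = 0.863873
  6_p_x = 0.822407
  7_p_x = 0.777175
e_x = 6.2432


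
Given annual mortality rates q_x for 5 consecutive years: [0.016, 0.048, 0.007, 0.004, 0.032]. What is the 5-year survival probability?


p_k = 1 - q_k for each year
Survival = product of (1 - q_k)
= 0.984 * 0.952 * 0.993 * 0.996 * 0.968
= 0.8968


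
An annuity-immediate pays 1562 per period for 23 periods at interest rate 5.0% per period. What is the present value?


PV = PMT * (1 - (1+i)^(-n)) / i
= 1562 * (1 - (1+0.05)^(-23)) / 0.05
= 1562 * (1 - 0.325571) / 0.05
= 1562 * 13.488574
= 21069.1524


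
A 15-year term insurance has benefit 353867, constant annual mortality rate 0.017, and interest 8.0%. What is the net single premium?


NSP = benefit * sum_{k=0}^{n-1} k_p_x * q * v^(k+1)
With constant q=0.017, v=0.925926
Sum = 0.132538
NSP = 353867 * 0.132538
= 46900.9949


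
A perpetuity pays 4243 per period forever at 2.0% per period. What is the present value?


PV = PMT / i
= 4243 / 0.02
= 212150.0


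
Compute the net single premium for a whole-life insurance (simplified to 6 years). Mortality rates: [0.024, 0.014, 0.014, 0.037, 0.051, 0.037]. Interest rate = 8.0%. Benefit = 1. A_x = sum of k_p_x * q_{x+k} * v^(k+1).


v = 0.925926
Year 0: k_p_x=1.0, q=0.024, term=0.022222
Year 1: k_p_x=0.976, q=0.014, term=0.011715
Year 2: k_p_x=0.962336, q=0.014, term=0.010695
Year 3: k_p_x=0.948863, q=0.037, term=0.025805
Year 4: k_p_x=0.913755, q=0.051, term=0.031716
Year 5: k_p_x=0.867154, q=0.037, term=0.020219
A_x = 0.1224


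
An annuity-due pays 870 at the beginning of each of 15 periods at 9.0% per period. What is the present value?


PV_due = PMT * (1-(1+i)^(-n))/i * (1+i)
PV_immediate = 7012.7989
PV_due = 7012.7989 * 1.09
= 7643.9508


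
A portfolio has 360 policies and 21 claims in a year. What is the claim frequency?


frequency = claims / policies
= 21 / 360
= 0.0583


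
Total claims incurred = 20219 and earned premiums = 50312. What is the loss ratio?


Loss ratio = claims / premiums
= 20219 / 50312
= 0.4019


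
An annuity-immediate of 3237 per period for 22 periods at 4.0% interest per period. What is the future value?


FV = PMT * ((1+i)^n - 1) / i
= 3237 * ((1.04)^22 - 1) / 0.04
= 3237 * (2.369919 - 1) / 0.04
= 110860.6782


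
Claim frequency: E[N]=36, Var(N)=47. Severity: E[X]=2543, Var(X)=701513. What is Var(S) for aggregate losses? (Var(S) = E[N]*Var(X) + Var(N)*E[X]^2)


Var(S) = E[N]*Var(X) + Var(N)*E[X]^2
= 36*701513 + 47*2543^2
= 25254468 + 303941903
= 3.2920e+08


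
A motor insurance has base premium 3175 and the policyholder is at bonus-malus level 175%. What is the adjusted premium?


adjusted = base * BM_level / 100
= 3175 * 175 / 100
= 3175 * 1.75
= 5556.25


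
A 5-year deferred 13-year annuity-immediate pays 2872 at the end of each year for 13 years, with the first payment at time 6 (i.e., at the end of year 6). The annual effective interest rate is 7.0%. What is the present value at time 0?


PV at time 5 of the 13-year annuity-immediate:
a_n = 2872 * (1-(1+0.07)^(-13))/0.07 = 24003.1729
Discount back 5 years to time 0:
PV = 24003.1729 * (1+0.07)^(-5)
= 24003.1729 * 0.712986
= 17113.9306


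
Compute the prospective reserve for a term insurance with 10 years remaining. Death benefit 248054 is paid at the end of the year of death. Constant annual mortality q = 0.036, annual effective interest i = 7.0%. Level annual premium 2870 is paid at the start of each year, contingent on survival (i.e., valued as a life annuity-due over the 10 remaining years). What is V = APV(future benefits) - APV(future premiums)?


v = 1/(1+i) = 0.934579
APV(future benefits) per unit = sum_{k=0}^{9} k_p_x * q * v^(k+1) = 0.219968
APV(future benefits) = 248054 * 0.219968 = 54563.9663
Life annuity-due factor ä_{x:10} = sum_{k=0}^{9} k_p_x * v^k = 6.537941
APV(future premiums) = 2870 * 6.537941 = 18763.8897
V = 54563.9663 - 18763.8897
= 35800.0766


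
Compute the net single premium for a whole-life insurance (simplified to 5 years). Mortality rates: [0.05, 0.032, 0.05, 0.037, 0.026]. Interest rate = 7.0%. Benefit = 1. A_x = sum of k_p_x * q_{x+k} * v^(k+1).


v = 0.934579
Year 0: k_p_x=1.0, q=0.05, term=0.046729
Year 1: k_p_x=0.95, q=0.032, term=0.026553
Year 2: k_p_x=0.9196, q=0.05, term=0.037533
Year 3: k_p_x=0.87362, q=0.037, term=0.02466
Year 4: k_p_x=0.841296, q=0.026, term=0.015596
A_x = 0.1511


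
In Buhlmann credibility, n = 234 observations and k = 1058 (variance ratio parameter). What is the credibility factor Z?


Z = n / (n + k)
= 234 / (234 + 1058)
= 234 / 1292
= 0.1811


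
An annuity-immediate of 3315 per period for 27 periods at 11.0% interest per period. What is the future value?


FV = PMT * ((1+i)^n - 1) / i
= 3315 * ((1.11)^27 - 1) / 0.11
= 3315 * (16.73865 - 1) / 0.11
= 474305.6781


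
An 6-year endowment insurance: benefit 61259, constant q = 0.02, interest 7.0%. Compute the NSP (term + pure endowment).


Term component = 5577.6431
Pure endowment = 6_p_x * v^6 * benefit = 0.885842 * 0.666342 * 61259 = 36159.6061
NSP = 41737.2492


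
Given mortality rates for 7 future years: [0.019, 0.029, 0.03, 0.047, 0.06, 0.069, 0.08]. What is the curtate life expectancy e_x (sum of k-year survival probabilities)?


e_x = sum_{k=1}^{n} k_p_x
k_p_x values:
  1_p_x = 0.981
  2_p_x = 0.952551
  3_p_x = 0.923974
  4_p_x = 0.880548
  5_p_x = 0.827715
  6_p_x = 0.770602
  7_p_x = 0.708954
e_x = 6.0453


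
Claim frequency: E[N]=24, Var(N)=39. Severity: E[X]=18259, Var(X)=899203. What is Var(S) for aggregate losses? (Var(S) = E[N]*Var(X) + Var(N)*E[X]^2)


Var(S) = E[N]*Var(X) + Var(N)*E[X]^2
= 24*899203 + 39*18259^2
= 21580872 + 13002252159
= 1.3024e+10


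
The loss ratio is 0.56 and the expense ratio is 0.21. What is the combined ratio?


Combined ratio = loss ratio + expense ratio
= 0.56 + 0.21
= 0.77


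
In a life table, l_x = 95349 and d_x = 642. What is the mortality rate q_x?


q_x = d_x / l_x
= 642 / 95349
= 0.0067


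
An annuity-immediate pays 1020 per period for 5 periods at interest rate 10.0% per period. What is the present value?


PV = PMT * (1 - (1+i)^(-n)) / i
= 1020 * (1 - (1+0.1)^(-5)) / 0.1
= 1020 * (1 - 0.620921) / 0.1
= 1020 * 3.790787
= 3866.6025


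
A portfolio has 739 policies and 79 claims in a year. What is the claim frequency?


frequency = claims / policies
= 79 / 739
= 0.1069


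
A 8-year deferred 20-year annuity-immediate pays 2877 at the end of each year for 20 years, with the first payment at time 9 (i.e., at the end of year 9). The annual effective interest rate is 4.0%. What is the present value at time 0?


PV at time 8 of the 20-year annuity-immediate:
a_n = 2877 * (1-(1+0.04)^(-20))/0.04 = 39099.3689
Discount back 8 years to time 0:
PV = 39099.3689 * (1+0.04)^(-8)
= 39099.3689 * 0.73069
= 28569.5259


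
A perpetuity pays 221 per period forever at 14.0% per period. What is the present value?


PV = PMT / i
= 221 / 0.14
= 1578.5714


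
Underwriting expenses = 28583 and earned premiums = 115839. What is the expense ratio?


Expense ratio = expenses / premiums
= 28583 / 115839
= 0.2467


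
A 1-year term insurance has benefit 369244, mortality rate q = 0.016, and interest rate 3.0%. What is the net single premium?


NSP = benefit * q * v
v = 1/(1+i) = 0.970874
NSP = 369244 * 0.016 * 0.970874
= 5735.8291


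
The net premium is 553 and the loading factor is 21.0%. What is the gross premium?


Gross = net * (1 + loading)
= 553 * (1 + 0.21)
= 553 * 1.21
= 669.13


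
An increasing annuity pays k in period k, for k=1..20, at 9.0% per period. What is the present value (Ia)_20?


(Ia)_n = sum_{k=1}^{n} k * v^k, v = 1/(1+i)
v = 0.917431
Sum computed term by term:
(Ia)_20 = 70.9055


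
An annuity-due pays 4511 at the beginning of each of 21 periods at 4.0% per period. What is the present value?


PV_due = PMT * (1-(1+i)^(-n))/i * (1+i)
PV_immediate = 63285.5405
PV_due = 63285.5405 * 1.04
= 65816.9621


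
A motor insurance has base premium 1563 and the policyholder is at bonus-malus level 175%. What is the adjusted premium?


adjusted = base * BM_level / 100
= 1563 * 175 / 100
= 1563 * 1.75
= 2735.25


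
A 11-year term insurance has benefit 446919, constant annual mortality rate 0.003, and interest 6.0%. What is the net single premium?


NSP = benefit * sum_{k=0}^{n-1} k_p_x * q * v^(k+1)
With constant q=0.003, v=0.943396
Sum = 0.023349
NSP = 446919 * 0.023349
= 10435.304


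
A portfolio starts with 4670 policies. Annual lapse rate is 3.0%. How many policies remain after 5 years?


remaining = initial * (1 - lapse)^years
= 4670 * (1 - 0.03)^5
= 4670 * 0.858734
= 4010.2879


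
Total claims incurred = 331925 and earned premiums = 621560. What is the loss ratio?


Loss ratio = claims / premiums
= 331925 / 621560
= 0.534


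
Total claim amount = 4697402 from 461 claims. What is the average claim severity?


severity = total / number
= 4697402 / 461
= 10189.5922


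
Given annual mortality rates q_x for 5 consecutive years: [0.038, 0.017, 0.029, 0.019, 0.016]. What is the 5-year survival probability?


p_k = 1 - q_k for each year
Survival = product of (1 - q_k)
= 0.962 * 0.983 * 0.971 * 0.981 * 0.984
= 0.8864


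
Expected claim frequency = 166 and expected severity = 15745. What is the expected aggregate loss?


E[S] = E[N] * E[X]
= 166 * 15745
= 2.6137e+06


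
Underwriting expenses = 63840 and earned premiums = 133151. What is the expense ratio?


Expense ratio = expenses / premiums
= 63840 / 133151
= 0.4795


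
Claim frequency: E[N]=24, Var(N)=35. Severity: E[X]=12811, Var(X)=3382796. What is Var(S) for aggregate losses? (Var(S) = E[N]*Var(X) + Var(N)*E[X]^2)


Var(S) = E[N]*Var(X) + Var(N)*E[X]^2
= 24*3382796 + 35*12811^2
= 81187104 + 5744260235
= 5.8254e+09


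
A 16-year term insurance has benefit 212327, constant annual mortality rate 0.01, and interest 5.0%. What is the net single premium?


NSP = benefit * sum_{k=0}^{n-1} k_p_x * q * v^(k+1)
With constant q=0.01, v=0.952381
Sum = 0.101656
NSP = 212327 * 0.101656
= 21584.3625


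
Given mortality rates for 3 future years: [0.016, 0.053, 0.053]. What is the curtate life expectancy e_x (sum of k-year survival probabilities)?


e_x = sum_{k=1}^{n} k_p_x
k_p_x values:
  1_p_x = 0.984
  2_p_x = 0.931848
  3_p_x = 0.88246
e_x = 2.7983


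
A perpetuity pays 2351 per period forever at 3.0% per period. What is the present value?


PV = PMT / i
= 2351 / 0.03
= 78366.6667


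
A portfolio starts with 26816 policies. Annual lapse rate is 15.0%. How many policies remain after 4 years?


remaining = initial * (1 - lapse)^years
= 26816 * (1 - 0.15)^4
= 26816 * 0.522006
= 13998.1196


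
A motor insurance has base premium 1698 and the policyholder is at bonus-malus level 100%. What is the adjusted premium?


adjusted = base * BM_level / 100
= 1698 * 100 / 100
= 1698 * 1.0
= 1698.0


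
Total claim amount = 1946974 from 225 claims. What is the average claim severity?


severity = total / number
= 1946974 / 225
= 8653.2178


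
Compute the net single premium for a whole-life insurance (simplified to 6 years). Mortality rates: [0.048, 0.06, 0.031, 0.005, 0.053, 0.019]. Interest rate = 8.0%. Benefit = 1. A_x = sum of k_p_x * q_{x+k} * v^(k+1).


v = 0.925926
Year 0: k_p_x=1.0, q=0.048, term=0.044444
Year 1: k_p_x=0.952, q=0.06, term=0.048971
Year 2: k_p_x=0.89488, q=0.031, term=0.022022
Year 3: k_p_x=0.867139, q=0.005, term=0.003187
Year 4: k_p_x=0.862803, q=0.053, term=0.031122
Year 5: k_p_x=0.817074, q=0.019, term=0.009783
A_x = 0.1595


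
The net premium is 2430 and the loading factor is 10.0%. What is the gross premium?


Gross = net * (1 + loading)
= 2430 * (1 + 0.1)
= 2430 * 1.1
= 2673.0


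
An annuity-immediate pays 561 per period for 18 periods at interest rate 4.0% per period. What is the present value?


PV = PMT * (1 - (1+i)^(-n)) / i
= 561 * (1 - (1+0.04)^(-18)) / 0.04
= 561 * (1 - 0.493628) / 0.04
= 561 * 12.659297
= 7101.8656
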